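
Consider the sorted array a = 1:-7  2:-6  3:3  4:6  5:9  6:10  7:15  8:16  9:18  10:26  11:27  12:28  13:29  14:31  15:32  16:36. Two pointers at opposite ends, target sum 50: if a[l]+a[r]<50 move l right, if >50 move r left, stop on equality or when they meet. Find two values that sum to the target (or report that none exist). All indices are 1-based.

(18, 32)

l=1 r=16: -7+36=29 <50, l++
l=2 r=16: -6+36=30 <50, l++
l=3 r=16: 3+36=39 <50, l++
l=4 r=16: 6+36=42 <50, l++
l=5 r=16: 9+36=45 <50, l++
l=6 r=16: 10+36=46 <50, l++
l=7 r=16: 15+36=51 >50, r--
l=7 r=15: 15+32=47 <50, l++
l=8 r=15: 16+32=48 <50, l++
l=9 r=15: 18+32=50, found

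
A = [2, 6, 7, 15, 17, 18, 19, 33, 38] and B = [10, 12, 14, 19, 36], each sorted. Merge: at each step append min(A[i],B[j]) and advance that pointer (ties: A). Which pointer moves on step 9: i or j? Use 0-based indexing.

i

i=0 j=0: A[i]=2<=B[j]=10 take 2, i++
i=1 j=0: A[i]=6<=B[j]=10 take 6, i++
i=2 j=0: A[i]=7<=B[j]=10 take 7, i++
i=3 j=0: A[i]=15>B[j]=10 take 10, j++
i=3 j=1: A[i]=15>B[j]=12 take 12, j++
i=3 j=2: A[i]=15>B[j]=14 take 14, j++
i=3 j=3: A[i]=15<=B[j]=19 take 15, i++
i=4 j=3: A[i]=17<=B[j]=19 take 17, i++
i=5 j=3: A[i]=18<=B[j]=19 take 18, i++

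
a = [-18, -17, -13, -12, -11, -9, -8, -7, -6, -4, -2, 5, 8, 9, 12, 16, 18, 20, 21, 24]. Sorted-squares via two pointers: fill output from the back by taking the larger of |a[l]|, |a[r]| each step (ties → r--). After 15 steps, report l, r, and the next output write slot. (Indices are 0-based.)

l=0 r=19: |-18|<=|24| out[19]=576, r--
l=0 r=18: |-18|<=|21| out[18]=441, r--
l=0 r=17: |-18|<=|20| out[17]=400, r--
l=0 r=16: |-18|<=|18| out[16]=324, r--
l=0 r=15: |-18|>|16| out[15]=324, l++
l=1 r=15: |-17|>|16| out[14]=289, l++
l=2 r=15: |-13|<=|16| out[13]=256, r--
l=2 r=14: |-13|>|12| out[12]=169, l++
l=3 r=14: |-12|<=|12| out[11]=144, r--
l=3 r=13: |-12|>|9| out[10]=144, l++
l=4 r=13: |-11|>|9| out[9]=121, l++
l=5 r=13: |-9|<=|9| out[8]=81, r--
l=5 r=12: |-9|>|8| out[7]=81, l++
l=6 r=12: |-8|<=|8| out[6]=64, r--
l=6 r=11: |-8|>|5| out[5]=64, l++

l=7, r=11, next write slot=4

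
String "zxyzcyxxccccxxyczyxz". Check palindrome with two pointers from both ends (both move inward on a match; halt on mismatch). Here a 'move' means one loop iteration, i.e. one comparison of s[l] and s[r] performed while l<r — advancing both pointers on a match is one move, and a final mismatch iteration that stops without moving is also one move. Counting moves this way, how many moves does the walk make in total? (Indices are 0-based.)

[0,19] 'z'=='z' → l++,r--
[1,18] 'x'=='x' → l++,r--
[2,17] 'y'=='y' → l++,r--
[3,16] 'z'=='z' → l++,r--
[4,15] 'c'=='c' → l++,r--
[5,14] 'y'=='y' → l++,r--
[6,13] 'x'=='x' → l++,r--
[7,12] 'x'=='x' → l++,r--
[8,11] 'c'=='c' → l++,r--
[9,10] 'c'=='c' → l++,r--

10 moves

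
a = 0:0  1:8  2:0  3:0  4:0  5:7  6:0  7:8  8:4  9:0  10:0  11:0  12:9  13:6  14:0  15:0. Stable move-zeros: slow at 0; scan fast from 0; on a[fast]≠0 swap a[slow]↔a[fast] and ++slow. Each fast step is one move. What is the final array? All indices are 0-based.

[8, 7, 8, 4, 9, 6, 0, 0, 0, 0, 0, 0, 0, 0, 0, 0]

slow=0 fast=0: a[fast]=0, fast++
slow=0 fast=1: a[fast]=8≠0 swap→a[0]=8, slow++,fast++
slow=1 fast=2: a[fast]=0, fast++
slow=1 fast=3: a[fast]=0, fast++
slow=1 fast=4: a[fast]=0, fast++
slow=1 fast=5: a[fast]=7≠0 swap→a[1]=7, slow++,fast++
slow=2 fast=6: a[fast]=0, fast++
slow=2 fast=7: a[fast]=8≠0 swap→a[2]=8, slow++,fast++
slow=3 fast=8: a[fast]=4≠0 swap→a[3]=4, slow++,fast++
slow=4 fast=9: a[fast]=0, fast++
slow=4 fast=10: a[fast]=0, fast++
slow=4 fast=11: a[fast]=0, fast++
slow=4 fast=12: a[fast]=9≠0 swap→a[4]=9, slow++,fast++
slow=5 fast=13: a[fast]=6≠0 swap→a[5]=6, slow++,fast++
slow=6 fast=14: a[fast]=0, fast++
slow=6 fast=15: a[fast]=0, fast++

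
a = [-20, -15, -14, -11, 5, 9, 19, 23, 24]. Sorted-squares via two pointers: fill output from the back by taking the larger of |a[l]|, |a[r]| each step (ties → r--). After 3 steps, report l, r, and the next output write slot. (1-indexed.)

l=1 r=9: |-20|<=|24| out[9]=576, r--
l=1 r=8: |-20|<=|23| out[8]=529, r--
l=1 r=7: |-20|>|19| out[7]=400, l++

l=2, r=7, next write slot=6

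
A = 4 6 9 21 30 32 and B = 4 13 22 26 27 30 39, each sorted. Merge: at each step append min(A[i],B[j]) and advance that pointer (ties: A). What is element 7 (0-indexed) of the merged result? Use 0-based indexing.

merged[7] = 26

[i=0,j=0] A[i]=4<=B[j]=4 take 4 → i++
[i=1,j=0] A[i]=6>B[j]=4 take 4 → j++
[i=1,j=1] A[i]=6<=B[j]=13 take 6 → i++
[i=2,j=1] A[i]=9<=B[j]=13 take 9 → i++
[i=3,j=1] A[i]=21>B[j]=13 take 13 → j++
[i=3,j=2] A[i]=21<=B[j]=22 take 21 → i++
[i=4,j=2] A[i]=30>B[j]=22 take 22 → j++
[i=4,j=3] A[i]=30>B[j]=26 take 26 → j++
[i=4,j=4] A[i]=30>B[j]=27 take 27 → j++
[i=4,j=5] A[i]=30<=B[j]=30 take 30 → i++
[i=5,j=5] A[i]=32>B[j]=30 take 30 → j++
[i=5,j=6] A[i]=32<=B[j]=39 take 32 → i++
[i=6,j=6] A done, take B[j]=39 → j++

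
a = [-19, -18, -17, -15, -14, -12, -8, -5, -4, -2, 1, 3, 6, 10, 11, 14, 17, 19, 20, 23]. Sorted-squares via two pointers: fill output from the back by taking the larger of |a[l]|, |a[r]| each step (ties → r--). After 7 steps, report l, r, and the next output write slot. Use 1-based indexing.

[1,20] |-19|<=|23| out[20]=529 → r--
[1,19] |-19|<=|20| out[19]=400 → r--
[1,18] |-19|<=|19| out[18]=361 → r--
[1,17] |-19|>|17| out[17]=361 → l++
[2,17] |-18|>|17| out[16]=324 → l++
[3,17] |-17|<=|17| out[15]=289 → r--
[3,16] |-17|>|14| out[14]=289 → l++

l=4, r=16, next write slot=13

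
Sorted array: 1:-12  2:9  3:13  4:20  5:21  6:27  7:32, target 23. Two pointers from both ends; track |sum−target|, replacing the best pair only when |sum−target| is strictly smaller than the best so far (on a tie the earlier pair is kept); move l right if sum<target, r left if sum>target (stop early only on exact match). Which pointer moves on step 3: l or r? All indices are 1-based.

[1,7] -12+32=20 d=3 * → l++
[2,7] 9+32=41 d=18 → r--
[2,6] 9+27=36 d=13 → r--

r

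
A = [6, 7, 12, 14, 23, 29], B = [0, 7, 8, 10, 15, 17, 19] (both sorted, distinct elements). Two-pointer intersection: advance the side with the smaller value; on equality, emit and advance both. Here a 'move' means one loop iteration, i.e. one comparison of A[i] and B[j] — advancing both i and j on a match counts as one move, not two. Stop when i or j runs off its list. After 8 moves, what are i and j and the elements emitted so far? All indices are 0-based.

[i=0,j=0] 6>0 → j++
[i=0,j=1] 6<7 → i++
[i=1,j=1] 7==7 emit → i++,j++
[i=2,j=2] 12>8 → j++
[i=2,j=3] 12>10 → j++
[i=2,j=4] 12<15 → i++
[i=3,j=4] 14<15 → i++
[i=4,j=4] 23>15 → j++

i=4, j=5, emitted=[7]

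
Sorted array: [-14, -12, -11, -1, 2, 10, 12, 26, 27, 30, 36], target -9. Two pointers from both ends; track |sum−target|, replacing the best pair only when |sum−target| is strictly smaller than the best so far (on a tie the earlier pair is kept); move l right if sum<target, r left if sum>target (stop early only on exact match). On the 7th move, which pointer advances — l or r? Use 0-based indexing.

l

[0,10] -14+36=22 d=31 * → r--
[0,9] -14+30=16 d=25 * → r--
[0,8] -14+27=13 d=22 * → r--
[0,7] -14+26=12 d=21 * → r--
[0,6] -14+12=-2 d=7 * → r--
[0,5] -14+10=-4 d=5 * → r--
[0,4] -14+2=-12 d=3 * → l++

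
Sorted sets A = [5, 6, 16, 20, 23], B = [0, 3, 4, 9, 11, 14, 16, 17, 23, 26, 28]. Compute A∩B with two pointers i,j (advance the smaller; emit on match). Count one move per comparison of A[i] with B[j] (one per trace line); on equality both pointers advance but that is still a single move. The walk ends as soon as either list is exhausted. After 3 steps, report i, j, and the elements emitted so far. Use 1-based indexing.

[i=1,j=1] 5>0 → j++
[i=1,j=2] 5>3 → j++
[i=1,j=3] 5>4 → j++

i=1, j=4, emitted=[]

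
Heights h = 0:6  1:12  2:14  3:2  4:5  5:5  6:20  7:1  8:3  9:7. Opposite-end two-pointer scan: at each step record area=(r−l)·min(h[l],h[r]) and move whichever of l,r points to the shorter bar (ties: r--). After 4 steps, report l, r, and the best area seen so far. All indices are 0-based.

l=1, r=6, best area=56

[0,9] min(6,7)*9=54 best=54 * → l++
[1,9] min(12,7)*8=56 best=56 * → r--
[1,8] min(12,3)*7=21 best=56 → r--
[1,7] min(12,1)*6=6 best=56 → r--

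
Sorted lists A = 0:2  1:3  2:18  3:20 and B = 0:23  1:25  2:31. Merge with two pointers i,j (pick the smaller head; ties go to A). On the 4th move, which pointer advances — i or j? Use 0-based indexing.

i

i=0 j=0: A[i]=2<=B[j]=23 take 2, i++
i=1 j=0: A[i]=3<=B[j]=23 take 3, i++
i=2 j=0: A[i]=18<=B[j]=23 take 18, i++
i=3 j=0: A[i]=20<=B[j]=23 take 20, i++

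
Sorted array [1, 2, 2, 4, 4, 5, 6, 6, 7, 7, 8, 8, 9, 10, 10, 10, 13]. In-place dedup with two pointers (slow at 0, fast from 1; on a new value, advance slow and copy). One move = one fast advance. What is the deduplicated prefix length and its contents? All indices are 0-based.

length 10; prefix = [1, 2, 4, 5, 6, 7, 8, 9, 10, 13]

(s=0,f=1) a[fast]=2≠a[slow]=1 write a[1]=2 → slow++,fast++
(s=1,f=2) a[fast]=2=a[slow] dup → fast++
(s=1,f=3) a[fast]=4≠a[slow]=2 write a[2]=4 → slow++,fast++
(s=2,f=4) a[fast]=4=a[slow] dup → fast++
(s=2,f=5) a[fast]=5≠a[slow]=4 write a[3]=5 → slow++,fast++
(s=3,f=6) a[fast]=6≠a[slow]=5 write a[4]=6 → slow++,fast++
(s=4,f=7) a[fast]=6=a[slow] dup → fast++
(s=4,f=8) a[fast]=7≠a[slow]=6 write a[5]=7 → slow++,fast++
(s=5,f=9) a[fast]=7=a[slow] dup → fast++
(s=5,f=10) a[fast]=8≠a[slow]=7 write a[6]=8 → slow++,fast++
(s=6,f=11) a[fast]=8=a[slow] dup → fast++
(s=6,f=12) a[fast]=9≠a[slow]=8 write a[7]=9 → slow++,fast++
(s=7,f=13) a[fast]=10≠a[slow]=9 write a[8]=10 → slow++,fast++
(s=8,f=14) a[fast]=10=a[slow] dup → fast++
(s=8,f=15) a[fast]=10=a[slow] dup → fast++
(s=8,f=16) a[fast]=13≠a[slow]=10 write a[9]=13 → slow++,fast++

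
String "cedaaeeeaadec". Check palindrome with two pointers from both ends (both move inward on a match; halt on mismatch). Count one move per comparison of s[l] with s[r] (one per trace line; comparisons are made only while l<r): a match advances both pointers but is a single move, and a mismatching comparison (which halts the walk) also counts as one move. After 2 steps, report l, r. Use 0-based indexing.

[0,12] 'c'=='c' → l++,r--
[1,11] 'e'=='e' → l++,r--

l=2, r=10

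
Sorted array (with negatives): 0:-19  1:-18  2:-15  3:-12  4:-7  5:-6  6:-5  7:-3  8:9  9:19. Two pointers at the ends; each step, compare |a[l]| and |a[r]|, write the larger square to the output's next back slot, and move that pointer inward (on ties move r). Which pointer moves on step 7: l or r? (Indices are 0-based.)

[0,9] |-19|<=|19| out[9]=361 → r--
[0,8] |-19|>|9| out[8]=361 → l++
[1,8] |-18|>|9| out[7]=324 → l++
[2,8] |-15|>|9| out[6]=225 → l++
[3,8] |-12|>|9| out[5]=144 → l++
[4,8] |-7|<=|9| out[4]=81 → r--
[4,7] |-7|>|-3| out[3]=49 → l++

l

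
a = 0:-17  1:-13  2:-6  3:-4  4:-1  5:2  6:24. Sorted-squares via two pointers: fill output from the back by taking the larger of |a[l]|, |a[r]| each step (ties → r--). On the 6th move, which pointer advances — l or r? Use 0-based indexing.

[0,6] |-17|<=|24| out[6]=576 → r--
[0,5] |-17|>|2| out[5]=289 → l++
[1,5] |-13|>|2| out[4]=169 → l++
[2,5] |-6|>|2| out[3]=36 → l++
[3,5] |-4|>|2| out[2]=16 → l++
[4,5] |-1|<=|2| out[1]=4 → r--

r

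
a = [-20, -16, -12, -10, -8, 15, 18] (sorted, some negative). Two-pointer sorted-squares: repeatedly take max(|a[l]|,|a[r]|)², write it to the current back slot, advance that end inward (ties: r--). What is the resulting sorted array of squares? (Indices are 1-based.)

[1,7] |-20|>|18| out[7]=400 → l++
[2,7] |-16|<=|18| out[6]=324 → r--
[2,6] |-16|>|15| out[5]=256 → l++
[3,6] |-12|<=|15| out[4]=225 → r--
[3,5] |-12|>|-8| out[3]=144 → l++
[4,5] |-10|>|-8| out[2]=100 → l++
[5,5] |-8|<=|-8| out[1]=64 → r--

[64, 100, 144, 225, 256, 324, 400]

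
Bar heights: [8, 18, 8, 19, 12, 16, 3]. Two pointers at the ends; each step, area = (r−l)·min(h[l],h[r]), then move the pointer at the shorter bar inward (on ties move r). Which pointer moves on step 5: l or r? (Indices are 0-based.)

[0,6] min(8,3)*6=18 best=18 * → r--
[0,5] min(8,16)*5=40 best=40 * → l++
[1,5] min(18,16)*4=64 best=64 * → r--
[1,4] min(18,12)*3=36 best=64 → r--
[1,3] min(18,19)*2=36 best=64 → l++

l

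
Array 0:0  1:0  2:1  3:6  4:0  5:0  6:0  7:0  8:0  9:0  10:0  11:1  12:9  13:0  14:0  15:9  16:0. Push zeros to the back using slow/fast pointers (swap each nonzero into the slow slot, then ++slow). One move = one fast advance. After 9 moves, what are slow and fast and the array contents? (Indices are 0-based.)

slow=2, fast=9, a=[1, 6, 0, 0, 0, 0, 0, 0, 0, 0, 0, 1, 9, 0, 0, 9, 0]

(s=0,f=0) a[fast]=0 → fast++
(s=0,f=1) a[fast]=0 → fast++
(s=0,f=2) a[fast]=1≠0 swap→a[0]=1 → slow++,fast++
(s=1,f=3) a[fast]=6≠0 swap→a[1]=6 → slow++,fast++
(s=2,f=4) a[fast]=0 → fast++
(s=2,f=5) a[fast]=0 → fast++
(s=2,f=6) a[fast]=0 → fast++
(s=2,f=7) a[fast]=0 → fast++
(s=2,f=8) a[fast]=0 → fast++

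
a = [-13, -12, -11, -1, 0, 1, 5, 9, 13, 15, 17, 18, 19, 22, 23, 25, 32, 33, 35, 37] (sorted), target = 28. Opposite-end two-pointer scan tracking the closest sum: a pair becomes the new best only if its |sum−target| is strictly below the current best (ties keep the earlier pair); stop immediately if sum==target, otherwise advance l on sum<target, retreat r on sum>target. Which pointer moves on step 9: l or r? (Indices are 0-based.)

l=0 r=19: -13+37=24 d=4 *, l++
l=1 r=19: -12+37=25 d=3 *, l++
l=2 r=19: -11+37=26 d=2 *, l++
l=3 r=19: -1+37=36 d=8, r--
l=3 r=18: -1+35=34 d=6, r--
l=3 r=17: -1+33=32 d=4, r--
l=3 r=16: -1+32=31 d=3, r--
l=3 r=15: -1+25=24 d=4, l++
l=4 r=15: 0+25=25 d=3, l++

l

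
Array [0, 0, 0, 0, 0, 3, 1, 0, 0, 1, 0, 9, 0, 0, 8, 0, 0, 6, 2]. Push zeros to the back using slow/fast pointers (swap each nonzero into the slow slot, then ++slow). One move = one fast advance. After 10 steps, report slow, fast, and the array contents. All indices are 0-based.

slow=3, fast=10, a=[3, 1, 1, 0, 0, 0, 0, 0, 0, 0, 0, 9, 0, 0, 8, 0, 0, 6, 2]

slow=0 fast=0: a[fast]=0, fast++
slow=0 fast=1: a[fast]=0, fast++
slow=0 fast=2: a[fast]=0, fast++
slow=0 fast=3: a[fast]=0, fast++
slow=0 fast=4: a[fast]=0, fast++
slow=0 fast=5: a[fast]=3≠0 swap→a[0]=3, slow++,fast++
slow=1 fast=6: a[fast]=1≠0 swap→a[1]=1, slow++,fast++
slow=2 fast=7: a[fast]=0, fast++
slow=2 fast=8: a[fast]=0, fast++
slow=2 fast=9: a[fast]=1≠0 swap→a[2]=1, slow++,fast++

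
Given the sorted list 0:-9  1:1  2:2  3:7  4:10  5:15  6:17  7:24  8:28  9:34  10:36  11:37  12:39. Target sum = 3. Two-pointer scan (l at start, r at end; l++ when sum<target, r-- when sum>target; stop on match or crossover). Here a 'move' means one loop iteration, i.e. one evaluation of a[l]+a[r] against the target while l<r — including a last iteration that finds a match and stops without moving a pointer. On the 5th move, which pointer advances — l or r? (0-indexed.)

[0,12] -9+39=30 >3 → r--
[0,11] -9+37=28 >3 → r--
[0,10] -9+36=27 >3 → r--
[0,9] -9+34=25 >3 → r--
[0,8] -9+28=19 >3 → r--

r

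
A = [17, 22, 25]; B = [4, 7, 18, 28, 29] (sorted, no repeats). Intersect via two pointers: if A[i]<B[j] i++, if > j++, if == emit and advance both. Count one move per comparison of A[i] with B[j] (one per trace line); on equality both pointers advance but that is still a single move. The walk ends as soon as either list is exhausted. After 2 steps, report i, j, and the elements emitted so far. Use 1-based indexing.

[i=1,j=1] 17>4 → j++
[i=1,j=2] 17>7 → j++

i=1, j=3, emitted=[]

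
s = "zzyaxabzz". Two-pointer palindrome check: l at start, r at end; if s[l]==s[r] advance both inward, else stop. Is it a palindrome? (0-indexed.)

not a palindrome (mismatch at 2,6)

l=0 r=8: 'z'=='z', l++,r--
l=1 r=7: 'z'=='z', l++,r--
l=2 r=6: 'y'!='b', stop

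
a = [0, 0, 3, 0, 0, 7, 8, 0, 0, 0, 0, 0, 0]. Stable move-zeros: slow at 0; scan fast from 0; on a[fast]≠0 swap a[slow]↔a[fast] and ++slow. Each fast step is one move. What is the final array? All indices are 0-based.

[3, 7, 8, 0, 0, 0, 0, 0, 0, 0, 0, 0, 0]

slow=0 fast=0: a[fast]=0, fast++
slow=0 fast=1: a[fast]=0, fast++
slow=0 fast=2: a[fast]=3≠0 swap→a[0]=3, slow++,fast++
slow=1 fast=3: a[fast]=0, fast++
slow=1 fast=4: a[fast]=0, fast++
slow=1 fast=5: a[fast]=7≠0 swap→a[1]=7, slow++,fast++
slow=2 fast=6: a[fast]=8≠0 swap→a[2]=8, slow++,fast++
slow=3 fast=7: a[fast]=0, fast++
slow=3 fast=8: a[fast]=0, fast++
slow=3 fast=9: a[fast]=0, fast++
slow=3 fast=10: a[fast]=0, fast++
slow=3 fast=11: a[fast]=0, fast++
slow=3 fast=12: a[fast]=0, fast++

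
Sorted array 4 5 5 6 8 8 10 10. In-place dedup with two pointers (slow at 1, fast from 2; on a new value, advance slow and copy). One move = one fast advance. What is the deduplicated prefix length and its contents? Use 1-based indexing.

(s=1,f=2) a[fast]=5≠a[slow]=4 write a[2]=5 → slow++,fast++
(s=2,f=3) a[fast]=5=a[slow] dup → fast++
(s=2,f=4) a[fast]=6≠a[slow]=5 write a[3]=6 → slow++,fast++
(s=3,f=5) a[fast]=8≠a[slow]=6 write a[4]=8 → slow++,fast++
(s=4,f=6) a[fast]=8=a[slow] dup → fast++
(s=4,f=7) a[fast]=10≠a[slow]=8 write a[5]=10 → slow++,fast++
(s=5,f=8) a[fast]=10=a[slow] dup → fast++

length 5; prefix = [4, 5, 6, 8, 10]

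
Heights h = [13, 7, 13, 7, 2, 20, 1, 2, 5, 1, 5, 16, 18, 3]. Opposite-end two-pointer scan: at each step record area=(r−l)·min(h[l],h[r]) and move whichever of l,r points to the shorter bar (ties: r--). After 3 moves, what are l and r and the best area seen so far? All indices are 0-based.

l=0 r=13: min(13,3)*13=39 best=39 *, r--
l=0 r=12: min(13,18)*12=156 best=156 *, l++
l=1 r=12: min(7,18)*11=77 best=156, l++

l=2, r=12, best area=156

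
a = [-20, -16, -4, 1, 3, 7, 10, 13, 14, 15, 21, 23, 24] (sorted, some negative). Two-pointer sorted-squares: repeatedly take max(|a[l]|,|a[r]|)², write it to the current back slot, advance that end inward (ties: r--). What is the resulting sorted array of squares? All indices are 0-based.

[1, 9, 16, 49, 100, 169, 196, 225, 256, 400, 441, 529, 576]

[0,12] |-20|<=|24| out[12]=576 → r--
[0,11] |-20|<=|23| out[11]=529 → r--
[0,10] |-20|<=|21| out[10]=441 → r--
[0,9] |-20|>|15| out[9]=400 → l++
[1,9] |-16|>|15| out[8]=256 → l++
[2,9] |-4|<=|15| out[7]=225 → r--
[2,8] |-4|<=|14| out[6]=196 → r--
[2,7] |-4|<=|13| out[5]=169 → r--
[2,6] |-4|<=|10| out[4]=100 → r--
[2,5] |-4|<=|7| out[3]=49 → r--
[2,4] |-4|>|3| out[2]=16 → l++
[3,4] |1|<=|3| out[1]=9 → r--
[3,3] |1|<=|1| out[0]=1 → r--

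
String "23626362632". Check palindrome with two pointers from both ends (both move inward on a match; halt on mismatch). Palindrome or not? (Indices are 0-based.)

palindrome

l=0 r=10: '2'=='2', l++,r--
l=1 r=9: '3'=='3', l++,r--
l=2 r=8: '6'=='6', l++,r--
l=3 r=7: '2'=='2', l++,r--
l=4 r=6: '6'=='6', l++,r--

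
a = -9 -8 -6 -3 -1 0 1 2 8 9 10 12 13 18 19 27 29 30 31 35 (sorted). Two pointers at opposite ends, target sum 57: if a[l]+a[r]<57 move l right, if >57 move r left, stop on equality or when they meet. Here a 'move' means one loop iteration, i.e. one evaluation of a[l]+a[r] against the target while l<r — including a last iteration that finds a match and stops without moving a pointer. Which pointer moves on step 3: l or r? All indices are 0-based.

l

[0,19] -9+35=26 <57 → l++
[1,19] -8+35=27 <57 → l++
[2,19] -6+35=29 <57 → l++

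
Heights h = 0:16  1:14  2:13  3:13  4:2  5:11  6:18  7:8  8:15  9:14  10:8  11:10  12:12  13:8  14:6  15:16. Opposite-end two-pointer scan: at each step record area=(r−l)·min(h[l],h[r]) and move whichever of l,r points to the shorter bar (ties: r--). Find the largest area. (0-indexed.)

max area = 240

[0,15] min(16,16)*15=240 best=240 * → r--
[0,14] min(16,6)*14=84 best=240 → r--
[0,13] min(16,8)*13=104 best=240 → r--
[0,12] min(16,12)*12=144 best=240 → r--
[0,11] min(16,10)*11=110 best=240 → r--
[0,10] min(16,8)*10=80 best=240 → r--
[0,9] min(16,14)*9=126 best=240 → r--
[0,8] min(16,15)*8=120 best=240 → r--
[0,7] min(16,8)*7=56 best=240 → r--
[0,6] min(16,18)*6=96 best=240 → l++
[1,6] min(14,18)*5=70 best=240 → l++
[2,6] min(13,18)*4=52 best=240 → l++
[3,6] min(13,18)*3=39 best=240 → l++
[4,6] min(2,18)*2=4 best=240 → l++
[5,6] min(11,18)*1=11 best=240 → l++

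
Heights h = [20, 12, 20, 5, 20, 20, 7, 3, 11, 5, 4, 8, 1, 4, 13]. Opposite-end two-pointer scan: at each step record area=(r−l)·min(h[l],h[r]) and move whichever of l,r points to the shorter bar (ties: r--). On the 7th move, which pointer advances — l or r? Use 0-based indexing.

l=0 r=14: min(20,13)*14=182 best=182 *, r--
l=0 r=13: min(20,4)*13=52 best=182, r--
l=0 r=12: min(20,1)*12=12 best=182, r--
l=0 r=11: min(20,8)*11=88 best=182, r--
l=0 r=10: min(20,4)*10=40 best=182, r--
l=0 r=9: min(20,5)*9=45 best=182, r--
l=0 r=8: min(20,11)*8=88 best=182, r--

r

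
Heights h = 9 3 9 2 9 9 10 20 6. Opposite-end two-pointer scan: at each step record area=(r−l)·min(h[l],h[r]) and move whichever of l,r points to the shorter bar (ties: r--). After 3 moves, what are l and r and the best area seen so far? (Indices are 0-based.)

l=0 r=8: min(9,6)*8=48 best=48 *, r--
l=0 r=7: min(9,20)*7=63 best=63 *, l++
l=1 r=7: min(3,20)*6=18 best=63, l++

l=2, r=7, best area=63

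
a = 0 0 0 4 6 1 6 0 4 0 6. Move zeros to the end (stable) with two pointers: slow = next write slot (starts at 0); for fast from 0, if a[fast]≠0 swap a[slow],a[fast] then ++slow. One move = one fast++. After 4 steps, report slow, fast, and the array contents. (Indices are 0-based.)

slow=1, fast=4, a=[4, 0, 0, 0, 6, 1, 6, 0, 4, 0, 6]

slow=0 fast=0: a[fast]=0, fast++
slow=0 fast=1: a[fast]=0, fast++
slow=0 fast=2: a[fast]=0, fast++
slow=0 fast=3: a[fast]=4≠0 swap→a[0]=4, slow++,fast++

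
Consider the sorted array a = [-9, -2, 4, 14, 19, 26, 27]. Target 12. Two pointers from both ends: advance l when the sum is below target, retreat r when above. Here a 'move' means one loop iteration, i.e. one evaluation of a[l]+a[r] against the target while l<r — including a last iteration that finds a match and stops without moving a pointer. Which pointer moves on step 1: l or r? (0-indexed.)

l=0 r=6: -9+27=18 >12, r--

r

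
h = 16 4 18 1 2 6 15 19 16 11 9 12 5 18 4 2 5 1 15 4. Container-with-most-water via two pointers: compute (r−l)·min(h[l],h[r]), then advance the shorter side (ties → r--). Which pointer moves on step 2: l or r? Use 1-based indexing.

l=1 r=20: min(16,4)*19=76 best=76 *, r--
l=1 r=19: min(16,15)*18=270 best=270 *, r--

r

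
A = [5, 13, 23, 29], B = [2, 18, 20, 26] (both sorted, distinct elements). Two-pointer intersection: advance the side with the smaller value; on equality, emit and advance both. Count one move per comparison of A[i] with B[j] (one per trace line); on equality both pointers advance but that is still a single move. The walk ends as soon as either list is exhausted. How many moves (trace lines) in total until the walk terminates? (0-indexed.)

[i=0,j=0] 5>2 → j++
[i=0,j=1] 5<18 → i++
[i=1,j=1] 13<18 → i++
[i=2,j=1] 23>18 → j++
[i=2,j=2] 23>20 → j++
[i=2,j=3] 23<26 → i++
[i=3,j=3] 29>26 → j++

7 moves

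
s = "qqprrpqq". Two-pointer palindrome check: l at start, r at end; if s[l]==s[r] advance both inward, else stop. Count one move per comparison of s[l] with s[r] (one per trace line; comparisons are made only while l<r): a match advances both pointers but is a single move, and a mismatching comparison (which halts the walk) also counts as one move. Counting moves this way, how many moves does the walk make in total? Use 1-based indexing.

4 moves

[1,8] 'q'=='q' → l++,r--
[2,7] 'q'=='q' → l++,r--
[3,6] 'p'=='p' → l++,r--
[4,5] 'r'=='r' → l++,r--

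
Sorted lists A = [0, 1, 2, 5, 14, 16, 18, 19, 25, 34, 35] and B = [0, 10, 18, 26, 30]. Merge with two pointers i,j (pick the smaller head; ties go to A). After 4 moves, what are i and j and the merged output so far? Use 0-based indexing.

[i=0,j=0] A[i]=0<=B[j]=0 take 0 → i++
[i=1,j=0] A[i]=1>B[j]=0 take 0 → j++
[i=1,j=1] A[i]=1<=B[j]=10 take 1 → i++
[i=2,j=1] A[i]=2<=B[j]=10 take 2 → i++

i=3, j=1, merged so far=[0, 0, 1, 2]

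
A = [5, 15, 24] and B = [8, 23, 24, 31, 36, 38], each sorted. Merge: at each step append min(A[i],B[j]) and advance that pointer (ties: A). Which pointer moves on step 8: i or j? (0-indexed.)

[i=0,j=0] A[i]=5<=B[j]=8 take 5 → i++
[i=1,j=0] A[i]=15>B[j]=8 take 8 → j++
[i=1,j=1] A[i]=15<=B[j]=23 take 15 → i++
[i=2,j=1] A[i]=24>B[j]=23 take 23 → j++
[i=2,j=2] A[i]=24<=B[j]=24 take 24 → i++
[i=3,j=2] A done, take B[j]=24 → j++
[i=3,j=3] A done, take B[j]=31 → j++
[i=3,j=4] A done, take B[j]=36 → j++

j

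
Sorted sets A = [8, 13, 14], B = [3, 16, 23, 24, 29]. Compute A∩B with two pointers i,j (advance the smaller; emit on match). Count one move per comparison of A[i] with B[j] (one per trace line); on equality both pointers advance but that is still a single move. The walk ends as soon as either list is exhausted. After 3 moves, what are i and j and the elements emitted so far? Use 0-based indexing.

i=2, j=1, emitted=[]

i=0 j=0: 8>3, j++
i=0 j=1: 8<16, i++
i=1 j=1: 13<16, i++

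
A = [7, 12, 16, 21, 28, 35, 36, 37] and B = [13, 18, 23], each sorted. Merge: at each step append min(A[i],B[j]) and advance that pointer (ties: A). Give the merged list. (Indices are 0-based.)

[i=0,j=0] A[i]=7<=B[j]=13 take 7 → i++
[i=1,j=0] A[i]=12<=B[j]=13 take 12 → i++
[i=2,j=0] A[i]=16>B[j]=13 take 13 → j++
[i=2,j=1] A[i]=16<=B[j]=18 take 16 → i++
[i=3,j=1] A[i]=21>B[j]=18 take 18 → j++
[i=3,j=2] A[i]=21<=B[j]=23 take 21 → i++
[i=4,j=2] A[i]=28>B[j]=23 take 23 → j++
[i=4,j=3] B done, take A[i]=28 → i++
[i=5,j=3] B done, take A[i]=35 → i++
[i=6,j=3] B done, take A[i]=36 → i++
[i=7,j=3] B done, take A[i]=37 → i++

[7, 12, 13, 16, 18, 21, 23, 28, 35, 36, 37]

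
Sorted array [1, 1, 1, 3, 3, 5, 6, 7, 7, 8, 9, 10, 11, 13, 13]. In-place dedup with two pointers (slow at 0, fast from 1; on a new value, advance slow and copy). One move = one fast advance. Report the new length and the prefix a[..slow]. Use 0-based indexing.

length 10; prefix = [1, 3, 5, 6, 7, 8, 9, 10, 11, 13]

(s=0,f=1) a[fast]=1=a[slow] dup → fast++
(s=0,f=2) a[fast]=1=a[slow] dup → fast++
(s=0,f=3) a[fast]=3≠a[slow]=1 write a[1]=3 → slow++,fast++
(s=1,f=4) a[fast]=3=a[slow] dup → fast++
(s=1,f=5) a[fast]=5≠a[slow]=3 write a[2]=5 → slow++,fast++
(s=2,f=6) a[fast]=6≠a[slow]=5 write a[3]=6 → slow++,fast++
(s=3,f=7) a[fast]=7≠a[slow]=6 write a[4]=7 → slow++,fast++
(s=4,f=8) a[fast]=7=a[slow] dup → fast++
(s=4,f=9) a[fast]=8≠a[slow]=7 write a[5]=8 → slow++,fast++
(s=5,f=10) a[fast]=9≠a[slow]=8 write a[6]=9 → slow++,fast++
(s=6,f=11) a[fast]=10≠a[slow]=9 write a[7]=10 → slow++,fast++
(s=7,f=12) a[fast]=11≠a[slow]=10 write a[8]=11 → slow++,fast++
(s=8,f=13) a[fast]=13≠a[slow]=11 write a[9]=13 → slow++,fast++
(s=9,f=14) a[fast]=13=a[slow] dup → fast++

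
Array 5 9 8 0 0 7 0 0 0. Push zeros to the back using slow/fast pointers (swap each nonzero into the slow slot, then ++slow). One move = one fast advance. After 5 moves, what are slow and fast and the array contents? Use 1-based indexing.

(s=1,f=1) a[fast]=5≠0 swap→a[1]=5 → slow++,fast++
(s=2,f=2) a[fast]=9≠0 swap→a[2]=9 → slow++,fast++
(s=3,f=3) a[fast]=8≠0 swap→a[3]=8 → slow++,fast++
(s=4,f=4) a[fast]=0 → fast++
(s=4,f=5) a[fast]=0 → fast++

slow=4, fast=6, a=[5, 9, 8, 0, 0, 7, 0, 0, 0]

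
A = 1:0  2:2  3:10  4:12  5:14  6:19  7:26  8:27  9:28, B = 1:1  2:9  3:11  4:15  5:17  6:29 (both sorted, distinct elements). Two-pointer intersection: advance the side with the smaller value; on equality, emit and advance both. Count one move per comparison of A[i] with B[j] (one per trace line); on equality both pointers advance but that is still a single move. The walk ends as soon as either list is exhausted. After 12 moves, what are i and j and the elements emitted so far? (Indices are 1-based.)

[i=1,j=1] 0<1 → i++
[i=2,j=1] 2>1 → j++
[i=2,j=2] 2<9 → i++
[i=3,j=2] 10>9 → j++
[i=3,j=3] 10<11 → i++
[i=4,j=3] 12>11 → j++
[i=4,j=4] 12<15 → i++
[i=5,j=4] 14<15 → i++
[i=6,j=4] 19>15 → j++
[i=6,j=5] 19>17 → j++
[i=6,j=6] 19<29 → i++
[i=7,j=6] 26<29 → i++

i=8, j=6, emitted=[]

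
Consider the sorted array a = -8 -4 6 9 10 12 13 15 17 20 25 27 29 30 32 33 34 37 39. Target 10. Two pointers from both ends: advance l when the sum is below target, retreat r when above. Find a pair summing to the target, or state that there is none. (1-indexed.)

l=1 r=19: -8+39=31 >10, r--
l=1 r=18: -8+37=29 >10, r--
l=1 r=17: -8+34=26 >10, r--
l=1 r=16: -8+33=25 >10, r--
l=1 r=15: -8+32=24 >10, r--
l=1 r=14: -8+30=22 >10, r--
l=1 r=13: -8+29=21 >10, r--
l=1 r=12: -8+27=19 >10, r--
l=1 r=11: -8+25=17 >10, r--
l=1 r=10: -8+20=12 >10, r--
l=1 r=9: -8+17=9 <10, l++
l=2 r=9: -4+17=13 >10, r--
l=2 r=8: -4+15=11 >10, r--
l=2 r=7: -4+13=9 <10, l++
l=3 r=7: 6+13=19 >10, r--
l=3 r=6: 6+12=18 >10, r--
l=3 r=5: 6+10=16 >10, r--
l=3 r=4: 6+9=15 >10, r--

no pair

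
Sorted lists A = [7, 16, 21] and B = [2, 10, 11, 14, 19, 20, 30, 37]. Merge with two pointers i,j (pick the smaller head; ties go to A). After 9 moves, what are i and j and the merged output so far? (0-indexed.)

i=0 j=0: A[i]=7>B[j]=2 take 2, j++
i=0 j=1: A[i]=7<=B[j]=10 take 7, i++
i=1 j=1: A[i]=16>B[j]=10 take 10, j++
i=1 j=2: A[i]=16>B[j]=11 take 11, j++
i=1 j=3: A[i]=16>B[j]=14 take 14, j++
i=1 j=4: A[i]=16<=B[j]=19 take 16, i++
i=2 j=4: A[i]=21>B[j]=19 take 19, j++
i=2 j=5: A[i]=21>B[j]=20 take 20, j++
i=2 j=6: A[i]=21<=B[j]=30 take 21, i++

i=3, j=6, merged so far=[2, 7, 10, 11, 14, 16, 19, 20, 21]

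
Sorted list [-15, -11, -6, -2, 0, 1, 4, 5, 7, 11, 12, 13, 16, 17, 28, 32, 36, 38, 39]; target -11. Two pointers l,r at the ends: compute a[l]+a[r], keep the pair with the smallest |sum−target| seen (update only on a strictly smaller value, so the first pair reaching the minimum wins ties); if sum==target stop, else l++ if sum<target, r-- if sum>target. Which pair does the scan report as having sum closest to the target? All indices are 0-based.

pair (-15, 4) with sum -11 (|Δ|=0)

[0,18] -15+39=24 d=35 * → r--
[0,17] -15+38=23 d=34 * → r--
[0,16] -15+36=21 d=32 * → r--
[0,15] -15+32=17 d=28 * → r--
[0,14] -15+28=13 d=24 * → r--
[0,13] -15+17=2 d=13 * → r--
[0,12] -15+16=1 d=12 * → r--
[0,11] -15+13=-2 d=9 * → r--
[0,10] -15+12=-3 d=8 * → r--
[0,9] -15+11=-4 d=7 * → r--
[0,8] -15+7=-8 d=3 * → r--
[0,7] -15+5=-10 d=1 * → r--
[0,6] -15+4=-11 d=0 * → stop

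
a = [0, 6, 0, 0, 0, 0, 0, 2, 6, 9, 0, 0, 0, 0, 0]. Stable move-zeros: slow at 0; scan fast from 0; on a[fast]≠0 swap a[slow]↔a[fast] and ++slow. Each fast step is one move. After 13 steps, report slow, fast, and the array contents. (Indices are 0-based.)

slow=0 fast=0: a[fast]=0, fast++
slow=0 fast=1: a[fast]=6≠0 swap→a[0]=6, slow++,fast++
slow=1 fast=2: a[fast]=0, fast++
slow=1 fast=3: a[fast]=0, fast++
slow=1 fast=4: a[fast]=0, fast++
slow=1 fast=5: a[fast]=0, fast++
slow=1 fast=6: a[fast]=0, fast++
slow=1 fast=7: a[fast]=2≠0 swap→a[1]=2, slow++,fast++
slow=2 fast=8: a[fast]=6≠0 swap→a[2]=6, slow++,fast++
slow=3 fast=9: a[fast]=9≠0 swap→a[3]=9, slow++,fast++
slow=4 fast=10: a[fast]=0, fast++
slow=4 fast=11: a[fast]=0, fast++
slow=4 fast=12: a[fast]=0, fast++

slow=4, fast=13, a=[6, 2, 6, 9, 0, 0, 0, 0, 0, 0, 0, 0, 0, 0, 0]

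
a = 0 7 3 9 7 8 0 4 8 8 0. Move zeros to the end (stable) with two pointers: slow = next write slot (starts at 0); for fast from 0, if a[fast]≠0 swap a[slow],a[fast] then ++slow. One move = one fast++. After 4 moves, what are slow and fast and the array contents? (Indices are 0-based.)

slow=0 fast=0: a[fast]=0, fast++
slow=0 fast=1: a[fast]=7≠0 swap→a[0]=7, slow++,fast++
slow=1 fast=2: a[fast]=3≠0 swap→a[1]=3, slow++,fast++
slow=2 fast=3: a[fast]=9≠0 swap→a[2]=9, slow++,fast++

slow=3, fast=4, a=[7, 3, 9, 0, 7, 8, 0, 4, 8, 8, 0]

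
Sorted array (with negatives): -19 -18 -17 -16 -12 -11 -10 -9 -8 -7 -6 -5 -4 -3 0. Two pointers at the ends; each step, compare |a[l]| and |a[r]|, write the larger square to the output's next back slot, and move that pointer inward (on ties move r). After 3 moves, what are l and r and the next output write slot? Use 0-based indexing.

l=3, r=14, next write slot=11

[0,14] |-19|>|0| out[14]=361 → l++
[1,14] |-18|>|0| out[13]=324 → l++
[2,14] |-17|>|0| out[12]=289 → l++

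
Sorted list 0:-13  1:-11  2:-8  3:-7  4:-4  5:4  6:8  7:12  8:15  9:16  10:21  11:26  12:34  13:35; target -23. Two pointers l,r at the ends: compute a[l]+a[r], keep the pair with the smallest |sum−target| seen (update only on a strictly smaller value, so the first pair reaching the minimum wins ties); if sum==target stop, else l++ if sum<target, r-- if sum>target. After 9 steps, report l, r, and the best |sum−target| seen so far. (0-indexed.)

l=0 r=13: -13+35=22 d=45 *, r--
l=0 r=12: -13+34=21 d=44 *, r--
l=0 r=11: -13+26=13 d=36 *, r--
l=0 r=10: -13+21=8 d=31 *, r--
l=0 r=9: -13+16=3 d=26 *, r--
l=0 r=8: -13+15=2 d=25 *, r--
l=0 r=7: -13+12=-1 d=22 *, r--
l=0 r=6: -13+8=-5 d=18 *, r--
l=0 r=5: -13+4=-9 d=14 *, r--

l=0, r=4, best |Δ|=14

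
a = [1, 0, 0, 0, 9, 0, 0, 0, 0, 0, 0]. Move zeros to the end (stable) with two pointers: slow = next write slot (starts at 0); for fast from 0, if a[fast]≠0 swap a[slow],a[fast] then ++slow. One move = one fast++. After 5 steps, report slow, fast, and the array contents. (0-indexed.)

slow=2, fast=5, a=[1, 9, 0, 0, 0, 0, 0, 0, 0, 0, 0]

(s=0,f=0) a[fast]=1≠0 swap→a[0]=1 → slow++,fast++
(s=1,f=1) a[fast]=0 → fast++
(s=1,f=2) a[fast]=0 → fast++
(s=1,f=3) a[fast]=0 → fast++
(s=1,f=4) a[fast]=9≠0 swap→a[1]=9 → slow++,fast++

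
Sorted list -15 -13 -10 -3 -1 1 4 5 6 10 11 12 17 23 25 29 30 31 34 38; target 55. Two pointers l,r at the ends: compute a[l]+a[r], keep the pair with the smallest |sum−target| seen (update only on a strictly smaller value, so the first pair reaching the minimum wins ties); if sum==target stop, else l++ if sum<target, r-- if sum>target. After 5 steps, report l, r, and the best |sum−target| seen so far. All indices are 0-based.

l=5, r=19, best |Δ|=18

l=0 r=19: -15+38=23 d=32 *, l++
l=1 r=19: -13+38=25 d=30 *, l++
l=2 r=19: -10+38=28 d=27 *, l++
l=3 r=19: -3+38=35 d=20 *, l++
l=4 r=19: -1+38=37 d=18 *, l++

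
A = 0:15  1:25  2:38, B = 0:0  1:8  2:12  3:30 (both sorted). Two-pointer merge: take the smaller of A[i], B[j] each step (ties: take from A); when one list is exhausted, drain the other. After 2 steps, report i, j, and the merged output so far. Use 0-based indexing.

[i=0,j=0] A[i]=15>B[j]=0 take 0 → j++
[i=0,j=1] A[i]=15>B[j]=8 take 8 → j++

i=0, j=2, merged so far=[0, 8]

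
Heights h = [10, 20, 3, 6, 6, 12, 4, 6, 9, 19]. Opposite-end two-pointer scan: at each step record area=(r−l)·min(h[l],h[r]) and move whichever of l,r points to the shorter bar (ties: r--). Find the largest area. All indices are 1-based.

max area = 152

l=1 r=10: min(10,19)*9=90 best=90 *, l++
l=2 r=10: min(20,19)*8=152 best=152 *, r--
l=2 r=9: min(20,9)*7=63 best=152, r--
l=2 r=8: min(20,6)*6=36 best=152, r--
l=2 r=7: min(20,4)*5=20 best=152, r--
l=2 r=6: min(20,12)*4=48 best=152, r--
l=2 r=5: min(20,6)*3=18 best=152, r--
l=2 r=4: min(20,6)*2=12 best=152, r--
l=2 r=3: min(20,3)*1=3 best=152, r--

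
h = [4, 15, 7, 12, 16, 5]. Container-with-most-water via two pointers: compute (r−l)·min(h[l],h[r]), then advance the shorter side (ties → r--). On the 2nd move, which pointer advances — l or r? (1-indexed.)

[1,6] min(4,5)*5=20 best=20 * → l++
[2,6] min(15,5)*4=20 best=20 → r--

r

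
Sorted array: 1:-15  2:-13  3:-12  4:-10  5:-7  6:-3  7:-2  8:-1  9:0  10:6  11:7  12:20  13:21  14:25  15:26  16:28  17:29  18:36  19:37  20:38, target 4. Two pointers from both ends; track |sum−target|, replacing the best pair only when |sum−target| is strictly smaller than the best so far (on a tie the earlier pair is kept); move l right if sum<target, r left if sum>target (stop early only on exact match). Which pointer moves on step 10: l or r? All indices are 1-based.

[1,20] -15+38=23 d=19 * → r--
[1,19] -15+37=22 d=18 * → r--
[1,18] -15+36=21 d=17 * → r--
[1,17] -15+29=14 d=10 * → r--
[1,16] -15+28=13 d=9 * → r--
[1,15] -15+26=11 d=7 * → r--
[1,14] -15+25=10 d=6 * → r--
[1,13] -15+21=6 d=2 * → r--
[1,12] -15+20=5 d=1 * → r--
[1,11] -15+7=-8 d=12 → l++

l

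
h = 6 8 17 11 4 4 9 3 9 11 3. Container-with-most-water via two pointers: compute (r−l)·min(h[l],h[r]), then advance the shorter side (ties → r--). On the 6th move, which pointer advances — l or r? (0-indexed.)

r

[0,10] min(6,3)*10=30 best=30 * → r--
[0,9] min(6,11)*9=54 best=54 * → l++
[1,9] min(8,11)*8=64 best=64 * → l++
[2,9] min(17,11)*7=77 best=77 * → r--
[2,8] min(17,9)*6=54 best=77 → r--
[2,7] min(17,3)*5=15 best=77 → r--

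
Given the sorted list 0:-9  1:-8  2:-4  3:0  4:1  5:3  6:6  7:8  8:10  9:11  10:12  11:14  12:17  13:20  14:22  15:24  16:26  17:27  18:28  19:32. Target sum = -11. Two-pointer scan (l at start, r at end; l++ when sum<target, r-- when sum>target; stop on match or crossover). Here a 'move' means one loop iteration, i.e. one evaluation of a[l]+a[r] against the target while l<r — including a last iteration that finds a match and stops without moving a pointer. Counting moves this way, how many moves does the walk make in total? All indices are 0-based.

[0,19] -9+32=23 >-11 → r--
[0,18] -9+28=19 >-11 → r--
[0,17] -9+27=18 >-11 → r--
[0,16] -9+26=17 >-11 → r--
[0,15] -9+24=15 >-11 → r--
[0,14] -9+22=13 >-11 → r--
[0,13] -9+20=11 >-11 → r--
[0,12] -9+17=8 >-11 → r--
[0,11] -9+14=5 >-11 → r--
[0,10] -9+12=3 >-11 → r--
[0,9] -9+11=2 >-11 → r--
[0,8] -9+10=1 >-11 → r--
[0,7] -9+8=-1 >-11 → r--
[0,6] -9+6=-3 >-11 → r--
[0,5] -9+3=-6 >-11 → r--
[0,4] -9+1=-8 >-11 → r--
[0,3] -9+0=-9 >-11 → r--
[0,2] -9+-4=-13 <-11 → l++
[1,2] -8+-4=-12 <-11 → l++

19 moves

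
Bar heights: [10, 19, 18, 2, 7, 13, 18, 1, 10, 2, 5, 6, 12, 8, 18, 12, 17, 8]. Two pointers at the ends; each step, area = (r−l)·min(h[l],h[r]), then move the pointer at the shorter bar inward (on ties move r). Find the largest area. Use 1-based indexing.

max area = 255

[1,18] min(10,8)*17=136 best=136 * → r--
[1,17] min(10,17)*16=160 best=160 * → l++
[2,17] min(19,17)*15=255 best=255 * → r--
[2,16] min(19,12)*14=168 best=255 → r--
[2,15] min(19,18)*13=234 best=255 → r--
[2,14] min(19,8)*12=96 best=255 → r--
[2,13] min(19,12)*11=132 best=255 → r--
[2,12] min(19,6)*10=60 best=255 → r--
[2,11] min(19,5)*9=45 best=255 → r--
[2,10] min(19,2)*8=16 best=255 → r--
[2,9] min(19,10)*7=70 best=255 → r--
[2,8] min(19,1)*6=6 best=255 → r--
[2,7] min(19,18)*5=90 best=255 → r--
[2,6] min(19,13)*4=52 best=255 → r--
[2,5] min(19,7)*3=21 best=255 → r--
[2,4] min(19,2)*2=4 best=255 → r--
[2,3] min(19,18)*1=18 best=255 → r--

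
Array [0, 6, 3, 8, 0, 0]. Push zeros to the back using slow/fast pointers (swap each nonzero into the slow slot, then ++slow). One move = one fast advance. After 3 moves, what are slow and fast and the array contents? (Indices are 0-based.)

slow=2, fast=3, a=[6, 3, 0, 8, 0, 0]

(s=0,f=0) a[fast]=0 → fast++
(s=0,f=1) a[fast]=6≠0 swap→a[0]=6 → slow++,fast++
(s=1,f=2) a[fast]=3≠0 swap→a[1]=3 → slow++,fast++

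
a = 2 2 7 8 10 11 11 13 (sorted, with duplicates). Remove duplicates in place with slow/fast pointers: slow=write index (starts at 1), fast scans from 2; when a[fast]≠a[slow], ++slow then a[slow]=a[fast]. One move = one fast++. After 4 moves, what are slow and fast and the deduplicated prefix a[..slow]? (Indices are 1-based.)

slow=4, fast=6, prefix=[2, 7, 8, 10]

(s=1,f=2) a[fast]=2=a[slow] dup → fast++
(s=1,f=3) a[fast]=7≠a[slow]=2 write a[2]=7 → slow++,fast++
(s=2,f=4) a[fast]=8≠a[slow]=7 write a[3]=8 → slow++,fast++
(s=3,f=5) a[fast]=10≠a[slow]=8 write a[4]=10 → slow++,fast++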